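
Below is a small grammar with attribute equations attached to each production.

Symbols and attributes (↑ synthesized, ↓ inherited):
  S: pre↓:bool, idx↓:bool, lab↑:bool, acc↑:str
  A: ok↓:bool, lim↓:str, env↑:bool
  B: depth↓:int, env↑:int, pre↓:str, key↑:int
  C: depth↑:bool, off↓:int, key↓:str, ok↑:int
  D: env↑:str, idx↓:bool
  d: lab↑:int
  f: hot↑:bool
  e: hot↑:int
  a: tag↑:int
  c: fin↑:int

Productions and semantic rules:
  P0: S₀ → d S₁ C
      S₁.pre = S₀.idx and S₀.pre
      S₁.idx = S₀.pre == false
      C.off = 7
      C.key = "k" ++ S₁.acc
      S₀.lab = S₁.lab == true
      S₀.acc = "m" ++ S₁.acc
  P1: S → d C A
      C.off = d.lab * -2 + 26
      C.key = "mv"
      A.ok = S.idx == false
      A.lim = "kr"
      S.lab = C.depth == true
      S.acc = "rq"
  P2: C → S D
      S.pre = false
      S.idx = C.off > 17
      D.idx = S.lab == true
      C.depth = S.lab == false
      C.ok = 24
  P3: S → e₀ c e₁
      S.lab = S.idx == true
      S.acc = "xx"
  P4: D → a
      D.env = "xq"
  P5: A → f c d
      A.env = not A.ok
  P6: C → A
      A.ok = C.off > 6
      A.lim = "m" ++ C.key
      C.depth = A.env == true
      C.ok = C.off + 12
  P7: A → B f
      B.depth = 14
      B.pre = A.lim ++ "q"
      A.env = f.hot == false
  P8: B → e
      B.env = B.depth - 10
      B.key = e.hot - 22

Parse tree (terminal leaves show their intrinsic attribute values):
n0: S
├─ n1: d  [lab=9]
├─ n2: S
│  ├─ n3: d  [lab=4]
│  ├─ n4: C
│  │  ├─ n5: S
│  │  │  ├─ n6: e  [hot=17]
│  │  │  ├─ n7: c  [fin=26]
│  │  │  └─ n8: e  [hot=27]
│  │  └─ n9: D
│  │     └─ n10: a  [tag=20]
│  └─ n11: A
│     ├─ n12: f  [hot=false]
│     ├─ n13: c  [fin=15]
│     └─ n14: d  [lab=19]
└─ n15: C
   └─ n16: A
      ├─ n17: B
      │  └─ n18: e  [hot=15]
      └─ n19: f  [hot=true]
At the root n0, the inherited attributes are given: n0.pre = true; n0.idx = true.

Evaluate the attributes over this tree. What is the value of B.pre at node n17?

1. n0.pre = true  [given at root]
2. n0.idx = true  [given at root]
3. n1.lab = 9  [terminal]
4. n2.pre = true  [S₀.idx and S₀.pre]
5. n2.idx = false  [S₀.pre == false]
6. n3.lab = 4  [terminal]
7. n4.off = 18  [d.lab * -2 + 26]
8. n4.key = "mv"  ["mv"]
9. n5.pre = false  [false]
10. n5.idx = true  [C.off > 17]
11. n6.hot = 17  [terminal]
12. n7.fin = 26  [terminal]
13. n8.hot = 27  [terminal]
14. n5.lab = true  [S.idx == true]
15. n5.acc = "xx"  ["xx"]
16. n9.idx = true  [S.lab == true]
17. n10.tag = 20  [terminal]
18. n9.env = "xq"  ["xq"]
19. n4.depth = false  [S.lab == false]
20. n4.ok = 24  [24]
21. n11.ok = true  [S.idx == false]
22. n11.lim = "kr"  ["kr"]
23. n12.hot = false  [terminal]
24. n13.fin = 15  [terminal]
25. n14.lab = 19  [terminal]
26. n11.env = false  [not A.ok]
27. n2.lab = false  [C.depth == true]
28. n2.acc = "rq"  ["rq"]
29. n15.off = 7  [7]
30. n15.key = "krq"  ["k" ++ S₁.acc]
31. n16.ok = true  [C.off > 6]
32. n16.lim = "mkrq"  ["m" ++ C.key]
33. n17.depth = 14  [14]
34. n17.pre = "mkrqq"  [A.lim ++ "q"]
35. n18.hot = 15  [terminal]
36. n17.env = 4  [B.depth - 10]
37. n17.key = -7  [e.hot - 22]
38. n19.hot = true  [terminal]
39. n16.env = false  [f.hot == false]
40. n15.depth = false  [A.env == true]
41. n15.ok = 19  [C.off + 12]
42. n0.lab = false  [S₁.lab == true]
43. n0.acc = "mrq"  ["m" ++ S₁.acc]

"mkrqq"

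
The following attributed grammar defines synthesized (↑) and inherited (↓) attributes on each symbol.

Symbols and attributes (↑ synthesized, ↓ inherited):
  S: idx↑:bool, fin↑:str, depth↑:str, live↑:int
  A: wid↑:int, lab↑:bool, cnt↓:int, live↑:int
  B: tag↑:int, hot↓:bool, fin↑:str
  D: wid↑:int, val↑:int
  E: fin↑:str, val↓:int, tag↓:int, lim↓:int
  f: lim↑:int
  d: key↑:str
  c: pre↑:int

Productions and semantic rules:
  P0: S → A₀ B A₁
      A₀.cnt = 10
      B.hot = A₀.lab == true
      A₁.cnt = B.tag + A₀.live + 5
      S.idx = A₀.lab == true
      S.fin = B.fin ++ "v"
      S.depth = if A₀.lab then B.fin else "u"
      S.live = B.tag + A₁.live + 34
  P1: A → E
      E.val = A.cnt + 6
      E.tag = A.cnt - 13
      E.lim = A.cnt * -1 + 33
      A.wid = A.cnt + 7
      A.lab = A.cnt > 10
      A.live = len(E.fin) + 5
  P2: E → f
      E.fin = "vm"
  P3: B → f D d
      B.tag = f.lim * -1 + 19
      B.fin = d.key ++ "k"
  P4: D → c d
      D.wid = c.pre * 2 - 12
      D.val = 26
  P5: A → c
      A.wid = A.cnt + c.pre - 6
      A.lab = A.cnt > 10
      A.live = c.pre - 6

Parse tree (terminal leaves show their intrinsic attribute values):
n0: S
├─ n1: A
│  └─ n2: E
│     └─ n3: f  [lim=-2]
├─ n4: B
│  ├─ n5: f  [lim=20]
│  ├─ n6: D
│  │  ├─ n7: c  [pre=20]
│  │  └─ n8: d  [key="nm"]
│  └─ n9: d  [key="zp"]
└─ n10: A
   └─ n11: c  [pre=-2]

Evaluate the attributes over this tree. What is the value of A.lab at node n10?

1. n1.cnt = 10  [10]
2. n2.val = 16  [A.cnt + 6]
3. n2.tag = -3  [A.cnt - 13]
4. n2.lim = 23  [A.cnt * -1 + 33]
5. n3.lim = -2  [terminal]
6. n2.fin = "vm"  ["vm"]
7. n1.wid = 17  [A.cnt + 7]
8. n1.lab = false  [A.cnt > 10]
9. n1.live = 7  [len(E.fin) + 5]
10. n4.hot = false  [A₀.lab == true]
11. n5.lim = 20  [terminal]
12. n7.pre = 20  [terminal]
13. n8.key = "nm"  [terminal]
14. n6.wid = 28  [c.pre * 2 - 12]
15. n6.val = 26  [26]
16. n9.key = "zp"  [terminal]
17. n4.tag = -1  [f.lim * -1 + 19]
18. n4.fin = "zpk"  [d.key ++ "k"]
19. n10.cnt = 11  [B.tag + A₀.live + 5]
20. n11.pre = -2  [terminal]
21. n10.wid = 3  [A.cnt + c.pre - 6]
22. n10.lab = true  [A.cnt > 10]
23. n10.live = -8  [c.pre - 6]
24. n0.idx = false  [A₀.lab == true]
25. n0.fin = "zpkv"  [B.fin ++ "v"]
26. n0.depth = "u"  [if A₀.lab then B.fin else "u"]
27. n0.live = 25  [B.tag + A₁.live + 34]

true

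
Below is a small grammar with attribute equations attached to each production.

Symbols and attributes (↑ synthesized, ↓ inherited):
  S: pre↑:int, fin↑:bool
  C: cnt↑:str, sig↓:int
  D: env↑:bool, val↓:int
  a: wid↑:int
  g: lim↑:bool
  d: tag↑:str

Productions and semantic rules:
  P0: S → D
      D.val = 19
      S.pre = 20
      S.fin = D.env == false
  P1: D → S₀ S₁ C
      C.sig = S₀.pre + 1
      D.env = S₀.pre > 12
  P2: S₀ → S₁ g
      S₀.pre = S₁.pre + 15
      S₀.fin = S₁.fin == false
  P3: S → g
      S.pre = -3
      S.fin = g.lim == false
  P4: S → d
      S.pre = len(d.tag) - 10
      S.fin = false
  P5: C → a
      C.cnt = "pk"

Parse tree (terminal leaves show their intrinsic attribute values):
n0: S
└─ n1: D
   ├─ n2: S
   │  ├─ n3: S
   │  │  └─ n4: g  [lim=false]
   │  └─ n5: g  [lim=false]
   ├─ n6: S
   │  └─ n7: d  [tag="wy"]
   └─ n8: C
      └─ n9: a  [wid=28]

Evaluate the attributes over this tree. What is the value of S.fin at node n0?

1. n1.val = 19  [19]
2. n4.lim = false  [terminal]
3. n3.pre = -3  [-3]
4. n3.fin = true  [g.lim == false]
5. n5.lim = false  [terminal]
6. n2.pre = 12  [S₁.pre + 15]
7. n2.fin = false  [S₁.fin == false]
8. n7.tag = "wy"  [terminal]
9. n6.pre = -8  [len(d.tag) - 10]
10. n6.fin = false  [false]
11. n8.sig = 13  [S₀.pre + 1]
12. n9.wid = 28  [terminal]
13. n8.cnt = "pk"  ["pk"]
14. n1.env = false  [S₀.pre > 12]
15. n0.pre = 20  [20]
16. n0.fin = true  [D.env == false]

true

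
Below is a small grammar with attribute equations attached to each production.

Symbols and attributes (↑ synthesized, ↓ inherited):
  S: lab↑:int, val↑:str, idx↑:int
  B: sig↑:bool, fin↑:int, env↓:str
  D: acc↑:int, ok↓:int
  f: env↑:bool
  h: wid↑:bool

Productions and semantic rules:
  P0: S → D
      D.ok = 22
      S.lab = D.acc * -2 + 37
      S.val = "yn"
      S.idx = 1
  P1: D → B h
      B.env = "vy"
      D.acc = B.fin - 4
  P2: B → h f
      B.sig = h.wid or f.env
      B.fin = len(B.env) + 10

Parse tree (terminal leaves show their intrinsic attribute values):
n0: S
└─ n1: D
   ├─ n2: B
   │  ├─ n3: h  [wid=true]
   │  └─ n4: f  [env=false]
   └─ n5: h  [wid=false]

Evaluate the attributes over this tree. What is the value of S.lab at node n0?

1. n1.ok = 22  [22]
2. n2.env = "vy"  ["vy"]
3. n3.wid = true  [terminal]
4. n4.env = false  [terminal]
5. n2.sig = true  [h.wid or f.env]
6. n2.fin = 12  [len(B.env) + 10]
7. n5.wid = false  [terminal]
8. n1.acc = 8  [B.fin - 4]
9. n0.lab = 21  [D.acc * -2 + 37]
10. n0.val = "yn"  ["yn"]
11. n0.idx = 1  [1]

21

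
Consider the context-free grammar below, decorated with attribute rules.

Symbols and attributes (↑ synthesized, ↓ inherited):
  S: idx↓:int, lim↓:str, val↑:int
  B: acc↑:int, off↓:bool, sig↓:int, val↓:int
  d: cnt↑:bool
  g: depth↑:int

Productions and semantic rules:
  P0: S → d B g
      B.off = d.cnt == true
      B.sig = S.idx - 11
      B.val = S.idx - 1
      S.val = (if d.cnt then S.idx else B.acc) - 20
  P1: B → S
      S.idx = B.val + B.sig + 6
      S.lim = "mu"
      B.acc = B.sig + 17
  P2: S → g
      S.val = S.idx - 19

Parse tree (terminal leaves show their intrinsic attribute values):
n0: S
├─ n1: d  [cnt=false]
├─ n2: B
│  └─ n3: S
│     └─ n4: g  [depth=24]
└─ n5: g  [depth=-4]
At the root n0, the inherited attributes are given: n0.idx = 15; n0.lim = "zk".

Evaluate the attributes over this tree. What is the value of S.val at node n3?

1. n0.idx = 15  [given at root]
2. n0.lim = "zk"  [given at root]
3. n1.cnt = false  [terminal]
4. n2.off = false  [d.cnt == true]
5. n2.sig = 4  [S.idx - 11]
6. n2.val = 14  [S.idx - 1]
7. n3.idx = 24  [B.val + B.sig + 6]
8. n3.lim = "mu"  ["mu"]
9. n4.depth = 24  [terminal]
10. n3.val = 5  [S.idx - 19]
11. n2.acc = 21  [B.sig + 17]
12. n5.depth = -4  [terminal]
13. n0.val = 1  [(if d.cnt then S.idx else B.acc) - 20]

5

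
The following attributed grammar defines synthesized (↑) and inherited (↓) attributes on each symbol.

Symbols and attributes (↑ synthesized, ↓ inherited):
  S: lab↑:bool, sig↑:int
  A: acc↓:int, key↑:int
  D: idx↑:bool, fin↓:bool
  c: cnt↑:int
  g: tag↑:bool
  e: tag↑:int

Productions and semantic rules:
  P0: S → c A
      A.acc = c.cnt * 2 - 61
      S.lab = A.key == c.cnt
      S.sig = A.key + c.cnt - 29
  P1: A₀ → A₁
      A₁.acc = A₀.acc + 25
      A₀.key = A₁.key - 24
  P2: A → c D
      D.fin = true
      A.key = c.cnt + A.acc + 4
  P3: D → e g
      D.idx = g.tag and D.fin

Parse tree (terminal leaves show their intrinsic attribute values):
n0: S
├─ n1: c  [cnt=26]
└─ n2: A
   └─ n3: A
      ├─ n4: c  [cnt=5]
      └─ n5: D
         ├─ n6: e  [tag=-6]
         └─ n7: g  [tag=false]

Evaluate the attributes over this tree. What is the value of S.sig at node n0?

1. n1.cnt = 26  [terminal]
2. n2.acc = -9  [c.cnt * 2 - 61]
3. n3.acc = 16  [A₀.acc + 25]
4. n4.cnt = 5  [terminal]
5. n5.fin = true  [true]
6. n6.tag = -6  [terminal]
7. n7.tag = false  [terminal]
8. n5.idx = false  [g.tag and D.fin]
9. n3.key = 25  [c.cnt + A.acc + 4]
10. n2.key = 1  [A₁.key - 24]
11. n0.lab = false  [A.key == c.cnt]
12. n0.sig = -2  [A.key + c.cnt - 29]

-2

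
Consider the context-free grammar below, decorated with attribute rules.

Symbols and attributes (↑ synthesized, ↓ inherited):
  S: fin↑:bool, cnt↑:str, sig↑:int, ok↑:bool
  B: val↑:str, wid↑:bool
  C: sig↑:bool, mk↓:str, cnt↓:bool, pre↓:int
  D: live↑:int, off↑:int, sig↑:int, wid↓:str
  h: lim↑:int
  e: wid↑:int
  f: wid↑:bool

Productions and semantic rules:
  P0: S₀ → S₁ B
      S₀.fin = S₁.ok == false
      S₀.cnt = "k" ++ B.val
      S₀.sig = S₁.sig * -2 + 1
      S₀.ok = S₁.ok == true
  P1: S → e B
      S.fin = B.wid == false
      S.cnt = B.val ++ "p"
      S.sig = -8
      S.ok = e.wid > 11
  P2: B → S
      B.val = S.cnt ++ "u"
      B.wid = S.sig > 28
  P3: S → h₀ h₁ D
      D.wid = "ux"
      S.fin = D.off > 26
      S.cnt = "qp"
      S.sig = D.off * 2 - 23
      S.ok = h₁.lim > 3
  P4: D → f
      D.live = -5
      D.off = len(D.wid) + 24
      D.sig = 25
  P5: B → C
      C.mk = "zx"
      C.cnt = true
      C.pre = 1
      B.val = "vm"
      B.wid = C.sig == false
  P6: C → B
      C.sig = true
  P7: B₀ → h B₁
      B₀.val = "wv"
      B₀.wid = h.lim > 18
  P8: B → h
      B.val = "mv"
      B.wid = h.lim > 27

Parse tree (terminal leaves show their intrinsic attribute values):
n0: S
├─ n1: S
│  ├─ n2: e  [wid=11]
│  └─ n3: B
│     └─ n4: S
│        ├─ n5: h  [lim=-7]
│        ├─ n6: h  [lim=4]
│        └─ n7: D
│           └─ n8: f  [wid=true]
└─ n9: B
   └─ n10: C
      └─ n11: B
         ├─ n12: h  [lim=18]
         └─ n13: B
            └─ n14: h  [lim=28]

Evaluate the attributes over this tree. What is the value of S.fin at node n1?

false

1. n2.wid = 11  [terminal]
2. n5.lim = -7  [terminal]
3. n6.lim = 4  [terminal]
4. n7.wid = "ux"  ["ux"]
5. n8.wid = true  [terminal]
6. n7.live = -5  [-5]
7. n7.off = 26  [len(D.wid) + 24]
8. n7.sig = 25  [25]
9. n4.fin = false  [D.off > 26]
10. n4.cnt = "qp"  ["qp"]
11. n4.sig = 29  [D.off * 2 - 23]
12. n4.ok = true  [h₁.lim > 3]
13. n3.val = "qpu"  [S.cnt ++ "u"]
14. n3.wid = true  [S.sig > 28]
15. n1.fin = false  [B.wid == false]
16. n1.cnt = "qpup"  [B.val ++ "p"]
17. n1.sig = -8  [-8]
18. n1.ok = false  [e.wid > 11]
19. n10.mk = "zx"  ["zx"]
20. n10.cnt = true  [true]
21. n10.pre = 1  [1]
22. n12.lim = 18  [terminal]
23. n14.lim = 28  [terminal]
24. n13.val = "mv"  ["mv"]
25. n13.wid = true  [h.lim > 27]
26. n11.val = "wv"  ["wv"]
27. n11.wid = false  [h.lim > 18]
28. n10.sig = true  [true]
29. n9.val = "vm"  ["vm"]
30. n9.wid = false  [C.sig == false]
31. n0.fin = true  [S₁.ok == false]
32. n0.cnt = "kvm"  ["k" ++ B.val]
33. n0.sig = 17  [S₁.sig * -2 + 1]
34. n0.ok = false  [S₁.ok == true]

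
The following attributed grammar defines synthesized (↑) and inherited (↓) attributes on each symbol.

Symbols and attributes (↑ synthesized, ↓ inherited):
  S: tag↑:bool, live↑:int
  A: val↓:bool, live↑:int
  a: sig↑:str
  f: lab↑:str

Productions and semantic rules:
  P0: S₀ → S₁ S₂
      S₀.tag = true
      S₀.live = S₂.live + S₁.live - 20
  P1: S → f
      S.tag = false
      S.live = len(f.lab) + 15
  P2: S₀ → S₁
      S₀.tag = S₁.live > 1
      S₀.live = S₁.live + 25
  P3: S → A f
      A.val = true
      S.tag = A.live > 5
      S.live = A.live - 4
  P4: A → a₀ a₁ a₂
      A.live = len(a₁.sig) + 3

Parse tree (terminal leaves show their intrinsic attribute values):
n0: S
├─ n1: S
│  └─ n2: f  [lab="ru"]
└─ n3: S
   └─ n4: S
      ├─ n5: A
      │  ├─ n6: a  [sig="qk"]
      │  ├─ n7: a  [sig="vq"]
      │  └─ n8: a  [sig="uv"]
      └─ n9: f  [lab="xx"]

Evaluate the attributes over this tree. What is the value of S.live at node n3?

26

1. n2.lab = "ru"  [terminal]
2. n1.tag = false  [false]
3. n1.live = 17  [len(f.lab) + 15]
4. n5.val = true  [true]
5. n6.sig = "qk"  [terminal]
6. n7.sig = "vq"  [terminal]
7. n8.sig = "uv"  [terminal]
8. n5.live = 5  [len(a₁.sig) + 3]
9. n9.lab = "xx"  [terminal]
10. n4.tag = false  [A.live > 5]
11. n4.live = 1  [A.live - 4]
12. n3.tag = false  [S₁.live > 1]
13. n3.live = 26  [S₁.live + 25]
14. n0.tag = true  [true]
15. n0.live = 23  [S₂.live + S₁.live - 20]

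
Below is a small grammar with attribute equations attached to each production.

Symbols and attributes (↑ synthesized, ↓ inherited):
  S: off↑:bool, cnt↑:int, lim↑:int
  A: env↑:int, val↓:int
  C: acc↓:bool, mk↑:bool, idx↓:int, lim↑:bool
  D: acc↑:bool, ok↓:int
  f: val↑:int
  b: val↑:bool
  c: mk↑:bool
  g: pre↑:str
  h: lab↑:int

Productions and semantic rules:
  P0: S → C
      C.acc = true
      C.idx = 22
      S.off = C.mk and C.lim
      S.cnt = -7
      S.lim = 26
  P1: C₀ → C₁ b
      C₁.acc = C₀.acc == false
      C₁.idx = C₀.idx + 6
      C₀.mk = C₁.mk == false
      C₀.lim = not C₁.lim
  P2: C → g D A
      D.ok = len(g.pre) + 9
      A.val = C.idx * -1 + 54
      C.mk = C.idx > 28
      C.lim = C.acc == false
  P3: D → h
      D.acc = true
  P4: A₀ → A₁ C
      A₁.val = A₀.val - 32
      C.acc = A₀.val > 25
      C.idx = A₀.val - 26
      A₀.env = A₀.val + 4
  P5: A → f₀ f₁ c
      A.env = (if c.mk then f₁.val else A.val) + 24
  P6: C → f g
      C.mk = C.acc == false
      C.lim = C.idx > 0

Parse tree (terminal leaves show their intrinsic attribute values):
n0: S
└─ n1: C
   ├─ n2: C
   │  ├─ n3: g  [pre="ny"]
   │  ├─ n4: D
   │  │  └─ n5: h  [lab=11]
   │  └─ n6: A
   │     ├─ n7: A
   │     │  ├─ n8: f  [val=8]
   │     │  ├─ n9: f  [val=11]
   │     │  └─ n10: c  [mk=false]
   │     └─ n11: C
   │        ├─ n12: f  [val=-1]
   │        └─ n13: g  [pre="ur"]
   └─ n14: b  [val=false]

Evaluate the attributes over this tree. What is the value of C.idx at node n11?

1. n1.acc = true  [true]
2. n1.idx = 22  [22]
3. n2.acc = false  [C₀.acc == false]
4. n2.idx = 28  [C₀.idx + 6]
5. n3.pre = "ny"  [terminal]
6. n4.ok = 11  [len(g.pre) + 9]
7. n5.lab = 11  [terminal]
8. n4.acc = true  [true]
9. n6.val = 26  [C.idx * -1 + 54]
10. n7.val = -6  [A₀.val - 32]
11. n8.val = 8  [terminal]
12. n9.val = 11  [terminal]
13. n10.mk = false  [terminal]
14. n7.env = 18  [(if c.mk then f₁.val else A.val) + 24]
15. n11.acc = true  [A₀.val > 25]
16. n11.idx = 0  [A₀.val - 26]
17. n12.val = -1  [terminal]
18. n13.pre = "ur"  [terminal]
19. n11.mk = false  [C.acc == false]
20. n11.lim = false  [C.idx > 0]
21. n6.env = 30  [A₀.val + 4]
22. n2.mk = false  [C.idx > 28]
23. n2.lim = true  [C.acc == false]
24. n14.val = false  [terminal]
25. n1.mk = true  [C₁.mk == false]
26. n1.lim = false  [not C₁.lim]
27. n0.off = false  [C.mk and C.lim]
28. n0.cnt = -7  [-7]
29. n0.lim = 26  [26]

0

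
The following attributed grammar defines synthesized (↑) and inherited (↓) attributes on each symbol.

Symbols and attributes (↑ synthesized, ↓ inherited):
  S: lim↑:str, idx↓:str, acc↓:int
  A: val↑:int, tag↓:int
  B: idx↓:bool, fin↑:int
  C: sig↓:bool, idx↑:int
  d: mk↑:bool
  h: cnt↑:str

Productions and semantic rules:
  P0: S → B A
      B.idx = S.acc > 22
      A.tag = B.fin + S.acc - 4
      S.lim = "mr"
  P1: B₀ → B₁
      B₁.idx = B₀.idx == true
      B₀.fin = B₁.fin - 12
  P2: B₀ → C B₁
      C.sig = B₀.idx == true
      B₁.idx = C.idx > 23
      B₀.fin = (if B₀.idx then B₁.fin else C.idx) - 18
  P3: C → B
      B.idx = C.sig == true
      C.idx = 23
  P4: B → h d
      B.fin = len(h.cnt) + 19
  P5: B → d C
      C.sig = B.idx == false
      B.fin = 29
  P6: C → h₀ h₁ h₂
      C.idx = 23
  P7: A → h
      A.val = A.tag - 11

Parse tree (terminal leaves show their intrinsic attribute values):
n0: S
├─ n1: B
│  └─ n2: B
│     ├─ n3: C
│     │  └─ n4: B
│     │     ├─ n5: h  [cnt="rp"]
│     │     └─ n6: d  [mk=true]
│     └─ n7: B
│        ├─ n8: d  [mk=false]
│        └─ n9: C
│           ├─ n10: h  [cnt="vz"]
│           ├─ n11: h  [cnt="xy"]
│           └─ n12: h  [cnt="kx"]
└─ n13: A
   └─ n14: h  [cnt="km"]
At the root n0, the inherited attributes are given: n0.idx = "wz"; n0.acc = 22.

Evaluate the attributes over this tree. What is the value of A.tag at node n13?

1. n0.idx = "wz"  [given at root]
2. n0.acc = 22  [given at root]
3. n1.idx = false  [S.acc > 22]
4. n2.idx = false  [B₀.idx == true]
5. n3.sig = false  [B₀.idx == true]
6. n4.idx = false  [C.sig == true]
7. n5.cnt = "rp"  [terminal]
8. n6.mk = true  [terminal]
9. n4.fin = 21  [len(h.cnt) + 19]
10. n3.idx = 23  [23]
11. n7.idx = false  [C.idx > 23]
12. n8.mk = false  [terminal]
13. n9.sig = true  [B.idx == false]
14. n10.cnt = "vz"  [terminal]
15. n11.cnt = "xy"  [terminal]
16. n12.cnt = "kx"  [terminal]
17. n9.idx = 23  [23]
18. n7.fin = 29  [29]
19. n2.fin = 5  [(if B₀.idx then B₁.fin else C.idx) - 18]
20. n1.fin = -7  [B₁.fin - 12]
21. n13.tag = 11  [B.fin + S.acc - 4]
22. n14.cnt = "km"  [terminal]
23. n13.val = 0  [A.tag - 11]
24. n0.lim = "mr"  ["mr"]

11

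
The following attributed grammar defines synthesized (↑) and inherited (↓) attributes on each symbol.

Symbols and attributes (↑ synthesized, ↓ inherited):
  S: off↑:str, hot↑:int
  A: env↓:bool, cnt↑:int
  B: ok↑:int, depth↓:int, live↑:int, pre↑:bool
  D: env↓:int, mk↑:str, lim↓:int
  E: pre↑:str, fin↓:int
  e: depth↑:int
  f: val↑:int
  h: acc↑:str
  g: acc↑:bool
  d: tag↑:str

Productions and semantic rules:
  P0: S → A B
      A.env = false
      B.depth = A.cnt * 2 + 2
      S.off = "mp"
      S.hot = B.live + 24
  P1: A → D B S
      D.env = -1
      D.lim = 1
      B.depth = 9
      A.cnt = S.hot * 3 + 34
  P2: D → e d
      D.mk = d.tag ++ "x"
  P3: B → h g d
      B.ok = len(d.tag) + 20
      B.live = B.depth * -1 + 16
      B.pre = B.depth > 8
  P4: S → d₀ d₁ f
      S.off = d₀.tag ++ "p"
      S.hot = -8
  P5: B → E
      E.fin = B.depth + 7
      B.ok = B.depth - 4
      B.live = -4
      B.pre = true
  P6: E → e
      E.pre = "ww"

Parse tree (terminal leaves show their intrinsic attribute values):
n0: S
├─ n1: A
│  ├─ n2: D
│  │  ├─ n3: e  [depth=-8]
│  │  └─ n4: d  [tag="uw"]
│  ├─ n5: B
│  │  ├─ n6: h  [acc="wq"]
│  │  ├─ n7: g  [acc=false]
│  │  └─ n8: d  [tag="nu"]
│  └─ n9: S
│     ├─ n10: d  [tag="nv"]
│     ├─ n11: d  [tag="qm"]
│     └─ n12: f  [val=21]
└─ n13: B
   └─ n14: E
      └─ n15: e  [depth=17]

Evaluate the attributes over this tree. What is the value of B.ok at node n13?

18

1. n1.env = false  [false]
2. n2.env = -1  [-1]
3. n2.lim = 1  [1]
4. n3.depth = -8  [terminal]
5. n4.tag = "uw"  [terminal]
6. n2.mk = "uwx"  [d.tag ++ "x"]
7. n5.depth = 9  [9]
8. n6.acc = "wq"  [terminal]
9. n7.acc = false  [terminal]
10. n8.tag = "nu"  [terminal]
11. n5.ok = 22  [len(d.tag) + 20]
12. n5.live = 7  [B.depth * -1 + 16]
13. n5.pre = true  [B.depth > 8]
14. n10.tag = "nv"  [terminal]
15. n11.tag = "qm"  [terminal]
16. n12.val = 21  [terminal]
17. n9.off = "nvp"  [d₀.tag ++ "p"]
18. n9.hot = -8  [-8]
19. n1.cnt = 10  [S.hot * 3 + 34]
20. n13.depth = 22  [A.cnt * 2 + 2]
21. n14.fin = 29  [B.depth + 7]
22. n15.depth = 17  [terminal]
23. n14.pre = "ww"  ["ww"]
24. n13.ok = 18  [B.depth - 4]
25. n13.live = -4  [-4]
26. n13.pre = true  [true]
27. n0.off = "mp"  ["mp"]
28. n0.hot = 20  [B.live + 24]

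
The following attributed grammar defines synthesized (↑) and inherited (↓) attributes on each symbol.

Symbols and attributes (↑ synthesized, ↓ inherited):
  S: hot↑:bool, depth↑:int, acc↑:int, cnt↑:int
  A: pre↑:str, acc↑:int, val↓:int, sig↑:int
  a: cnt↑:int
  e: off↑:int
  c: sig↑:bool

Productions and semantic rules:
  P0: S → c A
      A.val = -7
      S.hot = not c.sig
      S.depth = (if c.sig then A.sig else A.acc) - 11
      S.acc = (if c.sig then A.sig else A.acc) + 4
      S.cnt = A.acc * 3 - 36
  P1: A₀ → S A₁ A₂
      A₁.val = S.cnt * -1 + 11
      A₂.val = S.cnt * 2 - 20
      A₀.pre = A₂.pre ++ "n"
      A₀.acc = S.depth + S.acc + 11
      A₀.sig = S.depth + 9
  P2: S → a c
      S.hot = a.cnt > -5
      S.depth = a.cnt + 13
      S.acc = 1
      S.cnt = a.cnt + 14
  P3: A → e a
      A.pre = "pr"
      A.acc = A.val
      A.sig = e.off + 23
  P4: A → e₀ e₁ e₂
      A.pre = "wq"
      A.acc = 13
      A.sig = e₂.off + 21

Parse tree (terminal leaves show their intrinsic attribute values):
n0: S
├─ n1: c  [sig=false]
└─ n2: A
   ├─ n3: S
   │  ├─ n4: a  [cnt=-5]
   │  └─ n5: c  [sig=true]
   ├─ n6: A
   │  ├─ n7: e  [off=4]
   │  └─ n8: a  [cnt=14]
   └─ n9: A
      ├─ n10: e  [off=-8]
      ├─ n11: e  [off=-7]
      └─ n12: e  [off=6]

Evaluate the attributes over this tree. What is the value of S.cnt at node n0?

1. n1.sig = false  [terminal]
2. n2.val = -7  [-7]
3. n4.cnt = -5  [terminal]
4. n5.sig = true  [terminal]
5. n3.hot = false  [a.cnt > -5]
6. n3.depth = 8  [a.cnt + 13]
7. n3.acc = 1  [1]
8. n3.cnt = 9  [a.cnt + 14]
9. n6.val = 2  [S.cnt * -1 + 11]
10. n7.off = 4  [terminal]
11. n8.cnt = 14  [terminal]
12. n6.pre = "pr"  ["pr"]
13. n6.acc = 2  [A.val]
14. n6.sig = 27  [e.off + 23]
15. n9.val = -2  [S.cnt * 2 - 20]
16. n10.off = -8  [terminal]
17. n11.off = -7  [terminal]
18. n12.off = 6  [terminal]
19. n9.pre = "wq"  ["wq"]
20. n9.acc = 13  [13]
21. n9.sig = 27  [e₂.off + 21]
22. n2.pre = "wqn"  [A₂.pre ++ "n"]
23. n2.acc = 20  [S.depth + S.acc + 11]
24. n2.sig = 17  [S.depth + 9]
25. n0.hot = true  [not c.sig]
26. n0.depth = 9  [(if c.sig then A.sig else A.acc) - 11]
27. n0.acc = 24  [(if c.sig then A.sig else A.acc) + 4]
28. n0.cnt = 24  [A.acc * 3 - 36]

24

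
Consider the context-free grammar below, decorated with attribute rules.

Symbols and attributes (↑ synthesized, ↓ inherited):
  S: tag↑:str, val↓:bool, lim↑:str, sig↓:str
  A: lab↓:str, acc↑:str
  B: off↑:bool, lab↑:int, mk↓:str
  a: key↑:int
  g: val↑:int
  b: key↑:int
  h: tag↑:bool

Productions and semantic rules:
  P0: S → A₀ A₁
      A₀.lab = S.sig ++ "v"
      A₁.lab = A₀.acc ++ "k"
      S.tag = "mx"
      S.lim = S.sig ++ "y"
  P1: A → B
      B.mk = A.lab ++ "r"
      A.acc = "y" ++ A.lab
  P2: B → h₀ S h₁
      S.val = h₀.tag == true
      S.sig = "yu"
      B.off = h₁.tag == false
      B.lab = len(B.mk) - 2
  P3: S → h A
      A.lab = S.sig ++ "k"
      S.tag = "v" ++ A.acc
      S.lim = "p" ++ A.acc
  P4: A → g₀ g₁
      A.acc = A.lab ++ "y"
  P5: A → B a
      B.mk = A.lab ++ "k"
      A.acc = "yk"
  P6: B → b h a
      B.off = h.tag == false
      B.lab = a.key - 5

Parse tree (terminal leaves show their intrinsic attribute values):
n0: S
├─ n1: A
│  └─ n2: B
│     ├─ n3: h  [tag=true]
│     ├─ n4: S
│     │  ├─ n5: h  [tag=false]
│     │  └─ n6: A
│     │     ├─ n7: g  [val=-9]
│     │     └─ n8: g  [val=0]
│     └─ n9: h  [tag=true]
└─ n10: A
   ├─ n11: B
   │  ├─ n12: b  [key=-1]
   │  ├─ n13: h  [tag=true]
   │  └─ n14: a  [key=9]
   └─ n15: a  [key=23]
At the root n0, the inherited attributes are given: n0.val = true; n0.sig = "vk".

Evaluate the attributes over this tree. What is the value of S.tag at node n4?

"vyuky"

1. n0.val = true  [given at root]
2. n0.sig = "vk"  [given at root]
3. n1.lab = "vkv"  [S.sig ++ "v"]
4. n2.mk = "vkvr"  [A.lab ++ "r"]
5. n3.tag = true  [terminal]
6. n4.val = true  [h₀.tag == true]
7. n4.sig = "yu"  ["yu"]
8. n5.tag = false  [terminal]
9. n6.lab = "yuk"  [S.sig ++ "k"]
10. n7.val = -9  [terminal]
11. n8.val = 0  [terminal]
12. n6.acc = "yuky"  [A.lab ++ "y"]
13. n4.tag = "vyuky"  ["v" ++ A.acc]
14. n4.lim = "pyuky"  ["p" ++ A.acc]
15. n9.tag = true  [terminal]
16. n2.off = false  [h₁.tag == false]
17. n2.lab = 2  [len(B.mk) - 2]
18. n1.acc = "yvkv"  ["y" ++ A.lab]
19. n10.lab = "yvkvk"  [A₀.acc ++ "k"]
20. n11.mk = "yvkvkk"  [A.lab ++ "k"]
21. n12.key = -1  [terminal]
22. n13.tag = true  [terminal]
23. n14.key = 9  [terminal]
24. n11.off = false  [h.tag == false]
25. n11.lab = 4  [a.key - 5]
26. n15.key = 23  [terminal]
27. n10.acc = "yk"  ["yk"]
28. n0.tag = "mx"  ["mx"]
29. n0.lim = "vky"  [S.sig ++ "y"]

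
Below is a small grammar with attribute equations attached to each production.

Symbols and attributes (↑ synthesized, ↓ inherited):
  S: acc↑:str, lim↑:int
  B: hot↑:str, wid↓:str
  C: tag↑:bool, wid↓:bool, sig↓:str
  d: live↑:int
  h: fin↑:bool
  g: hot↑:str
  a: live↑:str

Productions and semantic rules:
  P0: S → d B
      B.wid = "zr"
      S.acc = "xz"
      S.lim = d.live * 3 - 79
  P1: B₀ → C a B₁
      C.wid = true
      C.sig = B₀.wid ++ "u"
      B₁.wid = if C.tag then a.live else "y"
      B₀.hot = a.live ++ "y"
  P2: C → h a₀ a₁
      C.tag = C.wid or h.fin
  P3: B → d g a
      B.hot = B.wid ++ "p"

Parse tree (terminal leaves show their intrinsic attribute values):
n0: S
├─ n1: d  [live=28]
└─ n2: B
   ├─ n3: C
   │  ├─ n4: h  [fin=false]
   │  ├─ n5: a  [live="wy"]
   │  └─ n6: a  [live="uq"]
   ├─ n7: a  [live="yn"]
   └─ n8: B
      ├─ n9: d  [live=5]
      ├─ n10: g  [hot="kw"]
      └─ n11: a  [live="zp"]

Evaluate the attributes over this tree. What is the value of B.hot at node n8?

1. n1.live = 28  [terminal]
2. n2.wid = "zr"  ["zr"]
3. n3.wid = true  [true]
4. n3.sig = "zru"  [B₀.wid ++ "u"]
5. n4.fin = false  [terminal]
6. n5.live = "wy"  [terminal]
7. n6.live = "uq"  [terminal]
8. n3.tag = true  [C.wid or h.fin]
9. n7.live = "yn"  [terminal]
10. n8.wid = "yn"  [if C.tag then a.live else "y"]
11. n9.live = 5  [terminal]
12. n10.hot = "kw"  [terminal]
13. n11.live = "zp"  [terminal]
14. n8.hot = "ynp"  [B.wid ++ "p"]
15. n2.hot = "yny"  [a.live ++ "y"]
16. n0.acc = "xz"  ["xz"]
17. n0.lim = 5  [d.live * 3 - 79]

"ynp"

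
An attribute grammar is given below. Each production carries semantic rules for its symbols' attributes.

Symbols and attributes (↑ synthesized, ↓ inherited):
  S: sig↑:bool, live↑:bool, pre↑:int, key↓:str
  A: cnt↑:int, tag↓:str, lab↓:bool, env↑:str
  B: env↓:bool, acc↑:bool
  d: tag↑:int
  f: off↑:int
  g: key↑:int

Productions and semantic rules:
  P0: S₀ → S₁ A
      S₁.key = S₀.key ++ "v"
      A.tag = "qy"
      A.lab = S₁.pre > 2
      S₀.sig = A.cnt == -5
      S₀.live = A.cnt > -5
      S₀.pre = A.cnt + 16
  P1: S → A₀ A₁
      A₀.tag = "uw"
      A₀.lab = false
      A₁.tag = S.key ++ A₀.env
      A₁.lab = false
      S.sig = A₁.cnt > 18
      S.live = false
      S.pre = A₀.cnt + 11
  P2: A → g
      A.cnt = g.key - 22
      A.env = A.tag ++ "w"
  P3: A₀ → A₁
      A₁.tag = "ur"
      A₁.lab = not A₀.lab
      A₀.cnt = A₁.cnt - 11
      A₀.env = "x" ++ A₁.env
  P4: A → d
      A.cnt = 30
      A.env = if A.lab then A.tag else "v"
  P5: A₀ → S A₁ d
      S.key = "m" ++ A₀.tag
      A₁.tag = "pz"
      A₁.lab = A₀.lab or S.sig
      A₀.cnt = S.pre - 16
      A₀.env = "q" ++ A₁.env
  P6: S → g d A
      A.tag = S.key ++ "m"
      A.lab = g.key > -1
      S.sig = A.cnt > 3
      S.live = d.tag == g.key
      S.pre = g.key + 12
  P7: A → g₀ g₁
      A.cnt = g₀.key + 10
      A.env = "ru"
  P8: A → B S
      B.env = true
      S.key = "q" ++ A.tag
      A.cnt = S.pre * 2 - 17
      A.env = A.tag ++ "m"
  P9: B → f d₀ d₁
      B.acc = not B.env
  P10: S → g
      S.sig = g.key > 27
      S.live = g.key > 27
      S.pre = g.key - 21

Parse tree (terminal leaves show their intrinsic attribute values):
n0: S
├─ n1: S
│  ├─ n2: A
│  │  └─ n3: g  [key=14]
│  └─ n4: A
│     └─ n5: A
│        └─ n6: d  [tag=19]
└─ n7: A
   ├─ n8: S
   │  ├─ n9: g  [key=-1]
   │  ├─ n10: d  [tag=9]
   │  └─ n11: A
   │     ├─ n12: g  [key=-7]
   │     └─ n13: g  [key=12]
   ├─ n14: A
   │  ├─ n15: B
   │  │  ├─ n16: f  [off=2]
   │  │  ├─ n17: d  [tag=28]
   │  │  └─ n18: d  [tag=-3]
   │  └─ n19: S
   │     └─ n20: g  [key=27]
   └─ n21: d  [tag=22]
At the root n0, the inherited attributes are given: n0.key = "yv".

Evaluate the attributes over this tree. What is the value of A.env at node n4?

1. n0.key = "yv"  [given at root]
2. n1.key = "yvv"  [S₀.key ++ "v"]
3. n2.tag = "uw"  ["uw"]
4. n2.lab = false  [false]
5. n3.key = 14  [terminal]
6. n2.cnt = -8  [g.key - 22]
7. n2.env = "uww"  [A.tag ++ "w"]
8. n4.tag = "yvvuww"  [S.key ++ A₀.env]
9. n4.lab = false  [false]
10. n5.tag = "ur"  ["ur"]
11. n5.lab = true  [not A₀.lab]
12. n6.tag = 19  [terminal]
13. n5.cnt = 30  [30]
14. n5.env = "ur"  [if A.lab then A.tag else "v"]
15. n4.cnt = 19  [A₁.cnt - 11]
16. n4.env = "xur"  ["x" ++ A₁.env]
17. n1.sig = true  [A₁.cnt > 18]
18. n1.live = false  [false]
19. n1.pre = 3  [A₀.cnt + 11]
20. n7.tag = "qy"  ["qy"]
21. n7.lab = true  [S₁.pre > 2]
22. n8.key = "mqy"  ["m" ++ A₀.tag]
23. n9.key = -1  [terminal]
24. n10.tag = 9  [terminal]
25. n11.tag = "mqym"  [S.key ++ "m"]
26. n11.lab = false  [g.key > -1]
27. n12.key = -7  [terminal]
28. n13.key = 12  [terminal]
29. n11.cnt = 3  [g₀.key + 10]
30. n11.env = "ru"  ["ru"]
31. n8.sig = false  [A.cnt > 3]
32. n8.live = false  [d.tag == g.key]
33. n8.pre = 11  [g.key + 12]
34. n14.tag = "pz"  ["pz"]
35. n14.lab = true  [A₀.lab or S.sig]
36. n15.env = true  [true]
37. n16.off = 2  [terminal]
38. n17.tag = 28  [terminal]
39. n18.tag = -3  [terminal]
40. n15.acc = false  [not B.env]
41. n19.key = "qpz"  ["q" ++ A.tag]
42. n20.key = 27  [terminal]
43. n19.sig = false  [g.key > 27]
44. n19.live = false  [g.key > 27]
45. n19.pre = 6  [g.key - 21]
46. n14.cnt = -5  [S.pre * 2 - 17]
47. n14.env = "pzm"  [A.tag ++ "m"]
48. n21.tag = 22  [terminal]
49. n7.cnt = -5  [S.pre - 16]
50. n7.env = "qpzm"  ["q" ++ A₁.env]
51. n0.sig = true  [A.cnt == -5]
52. n0.live = false  [A.cnt > -5]
53. n0.pre = 11  [A.cnt + 16]

"xur"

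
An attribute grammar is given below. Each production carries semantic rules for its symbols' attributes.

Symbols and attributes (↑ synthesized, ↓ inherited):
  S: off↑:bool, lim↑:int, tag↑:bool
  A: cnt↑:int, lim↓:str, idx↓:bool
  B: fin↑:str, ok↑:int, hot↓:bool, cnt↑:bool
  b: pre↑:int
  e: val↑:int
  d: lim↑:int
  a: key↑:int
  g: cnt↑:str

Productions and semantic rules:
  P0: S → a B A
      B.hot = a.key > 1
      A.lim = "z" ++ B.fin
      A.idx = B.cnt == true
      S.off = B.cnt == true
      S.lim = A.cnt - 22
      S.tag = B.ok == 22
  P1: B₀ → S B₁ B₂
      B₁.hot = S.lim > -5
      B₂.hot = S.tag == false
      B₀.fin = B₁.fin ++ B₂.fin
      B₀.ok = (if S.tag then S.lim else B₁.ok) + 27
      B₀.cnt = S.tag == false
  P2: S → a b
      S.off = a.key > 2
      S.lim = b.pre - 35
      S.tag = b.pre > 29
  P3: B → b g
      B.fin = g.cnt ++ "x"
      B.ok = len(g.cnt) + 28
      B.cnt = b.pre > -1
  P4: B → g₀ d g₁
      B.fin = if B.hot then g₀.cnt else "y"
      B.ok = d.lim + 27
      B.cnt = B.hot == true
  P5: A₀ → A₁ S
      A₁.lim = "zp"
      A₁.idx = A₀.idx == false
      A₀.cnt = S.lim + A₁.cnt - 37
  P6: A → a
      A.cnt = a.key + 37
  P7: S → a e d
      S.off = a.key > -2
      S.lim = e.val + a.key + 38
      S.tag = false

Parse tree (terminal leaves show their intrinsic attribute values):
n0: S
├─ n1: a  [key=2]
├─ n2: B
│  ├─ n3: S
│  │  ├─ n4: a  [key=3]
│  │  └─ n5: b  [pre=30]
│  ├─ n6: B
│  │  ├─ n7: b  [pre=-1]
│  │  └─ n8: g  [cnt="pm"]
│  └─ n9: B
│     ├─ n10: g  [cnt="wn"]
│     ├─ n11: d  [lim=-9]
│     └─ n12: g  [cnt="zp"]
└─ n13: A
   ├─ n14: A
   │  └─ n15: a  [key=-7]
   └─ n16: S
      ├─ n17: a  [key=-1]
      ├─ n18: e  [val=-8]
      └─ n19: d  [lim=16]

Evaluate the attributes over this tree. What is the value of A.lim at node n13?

"zpmxy"

1. n1.key = 2  [terminal]
2. n2.hot = true  [a.key > 1]
3. n4.key = 3  [terminal]
4. n5.pre = 30  [terminal]
5. n3.off = true  [a.key > 2]
6. n3.lim = -5  [b.pre - 35]
7. n3.tag = true  [b.pre > 29]
8. n6.hot = false  [S.lim > -5]
9. n7.pre = -1  [terminal]
10. n8.cnt = "pm"  [terminal]
11. n6.fin = "pmx"  [g.cnt ++ "x"]
12. n6.ok = 30  [len(g.cnt) + 28]
13. n6.cnt = false  [b.pre > -1]
14. n9.hot = false  [S.tag == false]
15. n10.cnt = "wn"  [terminal]
16. n11.lim = -9  [terminal]
17. n12.cnt = "zp"  [terminal]
18. n9.fin = "y"  [if B.hot then g₀.cnt else "y"]
19. n9.ok = 18  [d.lim + 27]
20. n9.cnt = false  [B.hot == true]
21. n2.fin = "pmxy"  [B₁.fin ++ B₂.fin]
22. n2.ok = 22  [(if S.tag then S.lim else B₁.ok) + 27]
23. n2.cnt = false  [S.tag == false]
24. n13.lim = "zpmxy"  ["z" ++ B.fin]
25. n13.idx = false  [B.cnt == true]
26. n14.lim = "zp"  ["zp"]
27. n14.idx = true  [A₀.idx == false]
28. n15.key = -7  [terminal]
29. n14.cnt = 30  [a.key + 37]
30. n17.key = -1  [terminal]
31. n18.val = -8  [terminal]
32. n19.lim = 16  [terminal]
33. n16.off = true  [a.key > -2]
34. n16.lim = 29  [e.val + a.key + 38]
35. n16.tag = false  [false]
36. n13.cnt = 22  [S.lim + A₁.cnt - 37]
37. n0.off = false  [B.cnt == true]
38. n0.lim = 0  [A.cnt - 22]
39. n0.tag = true  [B.ok == 22]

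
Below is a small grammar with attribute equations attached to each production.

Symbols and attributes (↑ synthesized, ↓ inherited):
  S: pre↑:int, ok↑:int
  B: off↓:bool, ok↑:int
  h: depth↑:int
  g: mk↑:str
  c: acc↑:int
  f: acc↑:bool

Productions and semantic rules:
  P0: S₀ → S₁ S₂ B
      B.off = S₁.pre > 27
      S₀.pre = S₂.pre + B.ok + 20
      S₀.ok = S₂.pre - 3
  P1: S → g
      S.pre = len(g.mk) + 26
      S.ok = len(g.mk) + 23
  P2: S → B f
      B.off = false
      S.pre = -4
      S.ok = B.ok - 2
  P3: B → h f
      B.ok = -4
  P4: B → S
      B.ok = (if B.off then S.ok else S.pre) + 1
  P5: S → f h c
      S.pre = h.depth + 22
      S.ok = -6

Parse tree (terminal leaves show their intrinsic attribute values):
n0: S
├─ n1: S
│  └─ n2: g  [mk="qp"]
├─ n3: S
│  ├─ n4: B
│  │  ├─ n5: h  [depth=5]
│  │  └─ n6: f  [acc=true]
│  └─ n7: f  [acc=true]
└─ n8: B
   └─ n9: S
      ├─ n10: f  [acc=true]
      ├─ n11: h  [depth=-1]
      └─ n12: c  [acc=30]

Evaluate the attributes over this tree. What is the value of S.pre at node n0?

1. n2.mk = "qp"  [terminal]
2. n1.pre = 28  [len(g.mk) + 26]
3. n1.ok = 25  [len(g.mk) + 23]
4. n4.off = false  [false]
5. n5.depth = 5  [terminal]
6. n6.acc = true  [terminal]
7. n4.ok = -4  [-4]
8. n7.acc = true  [terminal]
9. n3.pre = -4  [-4]
10. n3.ok = -6  [B.ok - 2]
11. n8.off = true  [S₁.pre > 27]
12. n10.acc = true  [terminal]
13. n11.depth = -1  [terminal]
14. n12.acc = 30  [terminal]
15. n9.pre = 21  [h.depth + 22]
16. n9.ok = -6  [-6]
17. n8.ok = -5  [(if B.off then S.ok else S.pre) + 1]
18. n0.pre = 11  [S₂.pre + B.ok + 20]
19. n0.ok = -7  [S₂.pre - 3]

11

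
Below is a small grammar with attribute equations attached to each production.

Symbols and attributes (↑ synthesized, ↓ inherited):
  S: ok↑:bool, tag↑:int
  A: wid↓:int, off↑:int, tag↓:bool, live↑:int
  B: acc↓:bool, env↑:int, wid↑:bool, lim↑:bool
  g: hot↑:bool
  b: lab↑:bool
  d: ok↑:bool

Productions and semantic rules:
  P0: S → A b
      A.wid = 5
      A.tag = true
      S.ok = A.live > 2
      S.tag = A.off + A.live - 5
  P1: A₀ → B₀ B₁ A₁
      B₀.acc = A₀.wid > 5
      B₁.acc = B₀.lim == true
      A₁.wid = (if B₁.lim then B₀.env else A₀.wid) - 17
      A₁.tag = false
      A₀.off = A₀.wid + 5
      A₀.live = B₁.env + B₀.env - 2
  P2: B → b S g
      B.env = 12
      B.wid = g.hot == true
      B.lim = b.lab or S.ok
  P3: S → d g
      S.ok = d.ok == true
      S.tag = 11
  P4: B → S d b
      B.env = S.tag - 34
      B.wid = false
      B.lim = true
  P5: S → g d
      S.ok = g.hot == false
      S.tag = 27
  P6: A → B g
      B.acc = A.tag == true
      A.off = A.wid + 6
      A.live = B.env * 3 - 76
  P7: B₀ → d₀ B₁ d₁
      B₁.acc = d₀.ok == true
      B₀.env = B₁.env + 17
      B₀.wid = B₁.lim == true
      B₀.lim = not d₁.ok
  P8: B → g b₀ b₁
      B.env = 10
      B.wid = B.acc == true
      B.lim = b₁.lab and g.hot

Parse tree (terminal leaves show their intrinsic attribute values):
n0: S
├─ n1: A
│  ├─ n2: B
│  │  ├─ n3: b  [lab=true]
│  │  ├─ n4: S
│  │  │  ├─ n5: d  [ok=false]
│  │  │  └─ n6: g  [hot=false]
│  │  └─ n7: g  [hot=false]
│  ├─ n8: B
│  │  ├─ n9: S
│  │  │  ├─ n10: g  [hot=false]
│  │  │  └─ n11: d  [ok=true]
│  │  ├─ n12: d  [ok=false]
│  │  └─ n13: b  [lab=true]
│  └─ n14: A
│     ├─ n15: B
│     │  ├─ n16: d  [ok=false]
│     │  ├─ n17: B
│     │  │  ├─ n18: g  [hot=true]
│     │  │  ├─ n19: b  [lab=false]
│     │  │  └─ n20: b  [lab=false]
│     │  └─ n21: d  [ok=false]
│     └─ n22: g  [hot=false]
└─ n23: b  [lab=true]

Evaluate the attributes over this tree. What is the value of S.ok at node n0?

1. n1.wid = 5  [5]
2. n1.tag = true  [true]
3. n2.acc = false  [A₀.wid > 5]
4. n3.lab = true  [terminal]
5. n5.ok = false  [terminal]
6. n6.hot = false  [terminal]
7. n4.ok = false  [d.ok == true]
8. n4.tag = 11  [11]
9. n7.hot = false  [terminal]
10. n2.env = 12  [12]
11. n2.wid = false  [g.hot == true]
12. n2.lim = true  [b.lab or S.ok]
13. n8.acc = true  [B₀.lim == true]
14. n10.hot = false  [terminal]
15. n11.ok = true  [terminal]
16. n9.ok = true  [g.hot == false]
17. n9.tag = 27  [27]
18. n12.ok = false  [terminal]
19. n13.lab = true  [terminal]
20. n8.env = -7  [S.tag - 34]
21. n8.wid = false  [false]
22. n8.lim = true  [true]
23. n14.wid = -5  [(if B₁.lim then B₀.env else A₀.wid) - 17]
24. n14.tag = false  [false]
25. n15.acc = false  [A.tag == true]
26. n16.ok = false  [terminal]
27. n17.acc = false  [d₀.ok == true]
28. n18.hot = true  [terminal]
29. n19.lab = false  [terminal]
30. n20.lab = false  [terminal]
31. n17.env = 10  [10]
32. n17.wid = false  [B.acc == true]
33. n17.lim = false  [b₁.lab and g.hot]
34. n21.ok = false  [terminal]
35. n15.env = 27  [B₁.env + 17]
36. n15.wid = false  [B₁.lim == true]
37. n15.lim = true  [not d₁.ok]
38. n22.hot = false  [terminal]
39. n14.off = 1  [A.wid + 6]
40. n14.live = 5  [B.env * 3 - 76]
41. n1.off = 10  [A₀.wid + 5]
42. n1.live = 3  [B₁.env + B₀.env - 2]
43. n23.lab = true  [terminal]
44. n0.ok = true  [A.live > 2]
45. n0.tag = 8  [A.off + A.live - 5]

true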